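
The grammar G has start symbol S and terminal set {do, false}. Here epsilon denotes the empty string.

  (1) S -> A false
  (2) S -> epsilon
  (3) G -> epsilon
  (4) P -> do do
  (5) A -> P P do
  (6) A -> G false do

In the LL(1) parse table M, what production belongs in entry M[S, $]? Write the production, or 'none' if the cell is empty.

FIRST(G): from G->epsilon we get {epsilon}. So FIRST(G) = {epsilon}.
FIRST(P): from P->do do we get {do}. So FIRST(P) = {do}.
FIRST(A): from A->P P do we get {do}; from A->G false do we get {false}. So FIRST(A) = {do, false}.
FIRST(S): from S->A false we get {do, false}; from S->epsilon we get {epsilon}. So FIRST(S) = {epsilon, do, false}.
FOLLOW(S) includes $ since S is the start symbol.
FOLLOW(S): S appears on no right-hand side. Thus FOLLOW(S) = {$}.
For S -> A false: FIRST(A false) = {do, false}, so it goes in M[S, t] for t ∈ {do, false}.
For S -> epsilon: FIRST(epsilon) = {epsilon}, so it goes in M[S, t] for t ∈ {}; since epsilon ∈ FIRST, also for every t ∈ FOLLOW(S) = {$}.

S -> epsilon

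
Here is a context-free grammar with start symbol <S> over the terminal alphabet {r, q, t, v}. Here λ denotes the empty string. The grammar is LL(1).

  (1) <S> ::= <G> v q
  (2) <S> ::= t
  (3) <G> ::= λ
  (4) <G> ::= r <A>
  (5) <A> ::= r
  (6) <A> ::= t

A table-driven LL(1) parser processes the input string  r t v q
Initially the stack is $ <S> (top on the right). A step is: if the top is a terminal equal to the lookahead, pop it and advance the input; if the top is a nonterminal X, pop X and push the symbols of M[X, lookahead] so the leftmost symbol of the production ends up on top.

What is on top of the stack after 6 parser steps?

q

step 1: stack=$ <S>  input=r t v q $  — expand <S> ::= <G> v q
step 2: stack=$ q v <G>  input=r t v q $  — expand <G> ::= r <A>
step 3: stack=$ q v <A> r  input=r t v q $  — match r
step 4: stack=$ q v <A>  input=t v q $  — expand <A> ::= t
step 5: stack=$ q v t  input=t v q $  — match t
step 6: stack=$ q v  input=v q $  — match v
Stack after step 6: $ q (top = q).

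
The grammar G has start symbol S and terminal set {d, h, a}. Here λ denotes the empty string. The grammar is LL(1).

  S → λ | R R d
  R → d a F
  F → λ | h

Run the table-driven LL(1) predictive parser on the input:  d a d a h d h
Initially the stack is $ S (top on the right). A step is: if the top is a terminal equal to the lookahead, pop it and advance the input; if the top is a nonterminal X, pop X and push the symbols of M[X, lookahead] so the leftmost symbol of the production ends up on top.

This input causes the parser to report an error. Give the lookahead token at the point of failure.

step 1: stack=$ S  input=d a d a h d h $  — expand S → R R d
step 2: stack=$ d R R  input=d a d a h d h $  — expand R → d a F
step 3: stack=$ d R F a d  input=d a d a h d h $  — match d
step 4: stack=$ d R F a  input=a d a h d h $  — match a
step 5: stack=$ d R F  input=d a h d h $  — expand F → λ
step 6: stack=$ d R  input=d a h d h $  — expand R → d a F
step 7: stack=$ d F a d  input=d a h d h $  — match d
step 8: stack=$ d F a  input=a h d h $  — match a
step 9: stack=$ d F  input=h d h $  — expand F → h
step 10: stack=$ d h  input=h d h $  — match h
step 11: stack=$ d  input=d h $  — match d
step 12: stack=$  input=h $  — error: stack empty but input remains

h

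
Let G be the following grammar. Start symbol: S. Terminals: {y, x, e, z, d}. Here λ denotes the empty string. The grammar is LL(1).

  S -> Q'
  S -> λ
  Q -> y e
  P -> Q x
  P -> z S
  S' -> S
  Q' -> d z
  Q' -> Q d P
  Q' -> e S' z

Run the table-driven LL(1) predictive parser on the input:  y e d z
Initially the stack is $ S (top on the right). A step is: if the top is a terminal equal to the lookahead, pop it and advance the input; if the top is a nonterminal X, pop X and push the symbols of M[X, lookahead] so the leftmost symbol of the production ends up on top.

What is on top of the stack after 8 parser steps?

S

step 1: stack=$ S  input=y e d z $  — expand S -> Q'
step 2: stack=$ Q'  input=y e d z $  — expand Q' -> Q d P
step 3: stack=$ P d Q  input=y e d z $  — expand Q -> y e
step 4: stack=$ P d e y  input=y e d z $  — match y
step 5: stack=$ P d e  input=e d z $  — match e
step 6: stack=$ P d  input=d z $  — match d
step 7: stack=$ P  input=z $  — expand P -> z S
step 8: stack=$ S z  input=z $  — match z
Stack after step 8: $ S (top = S).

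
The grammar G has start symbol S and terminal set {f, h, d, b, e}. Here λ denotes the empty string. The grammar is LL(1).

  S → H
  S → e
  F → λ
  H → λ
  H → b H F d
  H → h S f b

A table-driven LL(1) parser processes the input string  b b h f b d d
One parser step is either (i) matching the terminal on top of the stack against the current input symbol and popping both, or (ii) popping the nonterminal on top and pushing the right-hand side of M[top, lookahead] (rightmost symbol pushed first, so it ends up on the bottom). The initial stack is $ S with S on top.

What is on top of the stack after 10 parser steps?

b

      Stack              Input            Action
   1  $ S                b b h f b d d $  expand S → H
   2  $ H                b b h f b d d $  expand H → b H F d
   3  $ d F H b          b b h f b d d $  match b
   4  $ d F H            b h f b d d $    expand H → b H F d
   5  $ d F d F H b      b h f b d d $    match b
   6  $ d F d F H        h f b d d $      expand H → h S f b
   7  $ d F d F b f S h  h f b d d $      match h
   8  $ d F d F b f S    f b d d $        expand S → H
   9  $ d F d F b f H    f b d d $        expand H → λ
  10  $ d F d F b f      f b d d $        match f
Stack after step 10: $ d F d F b (top = b).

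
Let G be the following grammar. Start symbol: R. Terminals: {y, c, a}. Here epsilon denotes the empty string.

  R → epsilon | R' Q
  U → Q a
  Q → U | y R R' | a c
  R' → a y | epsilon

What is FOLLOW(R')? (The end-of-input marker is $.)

{$, a, y}

FIRST(R') = {epsilon, a}
FIRST(R) = {epsilon, a, y}  (via R' Q)
FIRST(U) = {a, y}  (via Q a)
FIRST(Q) = {a, y}  (via U)
FOLLOW(R) includes $ since R is the start symbol.
FOLLOW(R): in Q→y R R', R is followed by R' with FIRST {epsilon, a}; in Q→y R R', the suffix after R is nullable, so FOLLOW(R) ⊇ FOLLOW(Q) = {$, a}. Thus FOLLOW(R) = {$, a}.
FOLLOW(Q): in R→R' Q, the suffix after Q is empty, so FOLLOW(Q) ⊇ FOLLOW(R) = {$, a}; in U→Q a, Q is followed by a with FIRST {a}. Thus FOLLOW(Q) = {$, a}.
FOLLOW(U): in Q→U, the suffix after U is empty, so FOLLOW(U) ⊇ FOLLOW(Q) = {$, a}. Thus FOLLOW(U) = {$, a}.
FOLLOW(R'): in R→R' Q, R' is followed by Q with FIRST {a, y}; in Q→y R R', the suffix after R' is empty, so FOLLOW(R') ⊇ FOLLOW(Q) = {$, a}. Thus FOLLOW(R') = {$, a, y}.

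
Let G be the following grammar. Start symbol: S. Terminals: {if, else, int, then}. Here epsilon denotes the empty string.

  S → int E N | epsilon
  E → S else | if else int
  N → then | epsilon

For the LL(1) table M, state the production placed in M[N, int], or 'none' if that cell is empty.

none

FIRST(S) = {epsilon, int}
FIRST(N) = {epsilon, then}
FIRST(E) = {else, if, int}  (via S else)
FOLLOW(S) includes $ since S is the start symbol.
FOLLOW(S): in E→S else, S is followed by else with FIRST {else}. Thus FOLLOW(S) = {$, else}.
FOLLOW(N): in S→int E N, the suffix after N is empty, so FOLLOW(N) ⊇ FOLLOW(S) = {$, else}. Thus FOLLOW(N) = {$, else}.
For N → then: FIRST(then) = {then}, so it goes in M[N, t] for t ∈ {then}.
For N → epsilon: FIRST(epsilon) = {epsilon}, so it goes in M[N, t] for t ∈ {}; since epsilon ∈ FIRST, also for every t ∈ FOLLOW(N) = {$, else}.
None of these place a production in M[N, int].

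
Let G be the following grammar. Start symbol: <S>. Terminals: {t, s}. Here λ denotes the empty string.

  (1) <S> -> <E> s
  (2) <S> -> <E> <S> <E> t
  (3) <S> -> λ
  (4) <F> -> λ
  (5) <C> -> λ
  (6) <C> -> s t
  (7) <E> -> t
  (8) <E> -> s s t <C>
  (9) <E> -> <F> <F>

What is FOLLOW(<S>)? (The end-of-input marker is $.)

{$, s, t}

FIRST(<F>) = {λ}
FIRST(<C>) = {λ, s}
FIRST(<E>) = {λ, s, t}  (via <F> <F>)
FIRST(<S>) = {λ, s, t}  (via <E> s, <E> <S> <E> t)
FOLLOW(<S>) includes $ since <S> is the start symbol.
FOLLOW(<S>): in <S>-><E> <S> <E> t, <S> is followed by <E> t with FIRST {s, t}. Thus FOLLOW(<S>) = {$, s, t}.
FOLLOW(<E>): in <S>-><E> s, <E> is followed by s with FIRST {s}; in <S>-><E> <S> <E> t (occurrence 1), <E> is followed by <S> <E> t with FIRST {s, t}; in <S>-><E> <S> <E> t (occurrence 2), <E> is followed by t with FIRST {t}. Thus FOLLOW(<E>) = {s, t}.
FOLLOW(<F>): in <E>-><F> <F> (occurrence 1), <F> is followed by <F> with FIRST {λ}; in <E>-><F> <F> (occurrence 1), the suffix after <F> is nullable, so FOLLOW(<F>) ⊇ FOLLOW(<E>) = {s, t}; in <E>-><F> <F> (occurrence 2), the suffix after <F> is empty, so FOLLOW(<F>) ⊇ FOLLOW(<E>) = {s, t}. Thus FOLLOW(<F>) = {s, t}.
FOLLOW(<C>): in <E>->s s t <C>, the suffix after <C> is empty, so FOLLOW(<C>) ⊇ FOLLOW(<E>) = {s, t}. Thus FOLLOW(<C>) = {s, t}.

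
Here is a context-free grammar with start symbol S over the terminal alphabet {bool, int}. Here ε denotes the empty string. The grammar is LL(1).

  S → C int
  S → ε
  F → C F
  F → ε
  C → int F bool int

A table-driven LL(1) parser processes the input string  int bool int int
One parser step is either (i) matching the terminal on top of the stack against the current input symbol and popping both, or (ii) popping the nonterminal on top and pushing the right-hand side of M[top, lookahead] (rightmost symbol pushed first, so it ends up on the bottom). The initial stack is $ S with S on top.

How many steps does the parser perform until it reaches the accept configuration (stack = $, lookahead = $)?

7

step 1: stack=$ S  input=int bool int int $  — expand S → C int
step 2: stack=$ int C  input=int bool int int $  — expand C → int F bool int
step 3: stack=$ int int bool F int  input=int bool int int $  — match int
step 4: stack=$ int int bool F  input=bool int int $  — expand F → ε
step 5: stack=$ int int bool  input=bool int int $  — match bool
step 6: stack=$ int int  input=int int $  — match int
step 7: stack=$ int  input=int $  — match int
Accept reached after 7 steps.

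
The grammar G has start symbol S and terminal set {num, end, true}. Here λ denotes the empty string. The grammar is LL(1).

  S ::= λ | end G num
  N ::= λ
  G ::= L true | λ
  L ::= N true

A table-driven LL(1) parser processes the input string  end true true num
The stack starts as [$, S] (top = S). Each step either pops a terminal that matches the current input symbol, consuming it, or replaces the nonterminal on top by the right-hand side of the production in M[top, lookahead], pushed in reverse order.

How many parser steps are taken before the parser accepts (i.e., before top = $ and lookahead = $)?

step 1: stack=$ S  input=end true true num $  — expand S ::= end G num
step 2: stack=$ num G end  input=end true true num $  — match end
step 3: stack=$ num G  input=true true num $  — expand G ::= L true
step 4: stack=$ num true L  input=true true num $  — expand L ::= N true
step 5: stack=$ num true true N  input=true true num $  — expand N ::= λ
step 6: stack=$ num true true  input=true true num $  — match true
step 7: stack=$ num true  input=true num $  — match true
step 8: stack=$ num  input=num $  — match num
Accept reached after 8 steps.

8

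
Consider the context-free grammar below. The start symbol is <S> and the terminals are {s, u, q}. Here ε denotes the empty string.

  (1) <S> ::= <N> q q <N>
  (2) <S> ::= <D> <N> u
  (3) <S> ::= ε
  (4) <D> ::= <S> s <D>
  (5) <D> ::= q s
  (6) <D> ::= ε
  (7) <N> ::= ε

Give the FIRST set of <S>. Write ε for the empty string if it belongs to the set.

{ε, q, s, u}

FIRST(<N>): from <N>::=ε we get {ε}. So FIRST(<N>) = {ε}.
FIRST(<S>): from <S>::=<N> q q <N> we get {q}; from <S>::=<D> <N> u we get {q, s, u}; from <S>::=ε we get {ε}. So FIRST(<S>) = {ε, q, s, u}.
FIRST(<D>): from <D>::=<S> s <D> we get {q, s, u}; from <D>::=q s we get {q}; from <D>::=ε we get {ε}. So FIRST(<D>) = {ε, q, s, u}.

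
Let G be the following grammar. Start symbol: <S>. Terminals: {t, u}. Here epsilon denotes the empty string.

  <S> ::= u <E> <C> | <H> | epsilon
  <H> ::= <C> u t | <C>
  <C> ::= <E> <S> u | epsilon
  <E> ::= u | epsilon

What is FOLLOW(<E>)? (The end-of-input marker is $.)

FIRST(<E>) = {epsilon, u}
FIRST(<S>) = {epsilon, u}  (via <H>)
FIRST(<C>) = {epsilon, u}  (via <E> <S> u)
FIRST(<H>) = {epsilon, u}  (via <C> u t, <C>)
FOLLOW(<S>) includes $ since <S> is the start symbol.
FOLLOW(<S>): in <C>::=<E> <S> u, <S> is followed by u with FIRST {u}. Thus FOLLOW(<S>) = {$, u}.
FOLLOW(<H>): in <S>::=<H>, the suffix after <H> is empty, so FOLLOW(<H>) ⊇ FOLLOW(<S>) = {$, u}. Thus FOLLOW(<H>) = {$, u}.
FOLLOW(<C>): in <S>::=u <E> <C>, the suffix after <C> is empty, so FOLLOW(<C>) ⊇ FOLLOW(<S>) = {$, u}; in <H>::=<C> u t, <C> is followed by u t with FIRST {u}; in <H>::=<C>, the suffix after <C> is empty, so FOLLOW(<C>) ⊇ FOLLOW(<H>) = {$, u}. Thus FOLLOW(<C>) = {$, u}.
FOLLOW(<E>): in <S>::=u <E> <C>, <E> is followed by <C> with FIRST {epsilon, u}; in <S>::=u <E> <C>, the suffix after <E> is nullable, so FOLLOW(<E>) ⊇ FOLLOW(<S>) = {$, u}; in <C>::=<E> <S> u, <E> is followed by <S> u with FIRST {u}. Thus FOLLOW(<E>) = {$, u}.

{$, u}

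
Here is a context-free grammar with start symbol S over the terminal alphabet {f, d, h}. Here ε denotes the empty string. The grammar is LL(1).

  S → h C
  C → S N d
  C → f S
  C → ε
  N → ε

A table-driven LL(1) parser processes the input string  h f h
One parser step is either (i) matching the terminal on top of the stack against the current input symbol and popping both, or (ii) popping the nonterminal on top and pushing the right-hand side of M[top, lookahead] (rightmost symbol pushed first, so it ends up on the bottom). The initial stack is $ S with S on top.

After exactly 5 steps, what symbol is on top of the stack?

     Stack  Input    Action
  1  $ S    h f h $  expand S → h C
  2  $ C h  h f h $  match h
  3  $ C    f h $    expand C → f S
  4  $ S f  f h $    match f
  5  $ S    h $      expand S → h C
Stack after step 5: $ C h (top = h).

h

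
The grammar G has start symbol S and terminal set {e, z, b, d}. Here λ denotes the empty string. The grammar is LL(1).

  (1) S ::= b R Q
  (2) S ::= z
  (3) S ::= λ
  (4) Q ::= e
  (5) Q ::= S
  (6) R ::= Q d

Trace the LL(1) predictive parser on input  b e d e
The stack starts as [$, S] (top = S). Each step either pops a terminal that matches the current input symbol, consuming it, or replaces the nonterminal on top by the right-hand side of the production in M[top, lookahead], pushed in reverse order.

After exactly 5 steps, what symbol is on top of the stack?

step 1: stack=$ S  input=b e d e $  — expand S ::= b R Q
step 2: stack=$ Q R b  input=b e d e $  — match b
step 3: stack=$ Q R  input=e d e $  — expand R ::= Q d
step 4: stack=$ Q d Q  input=e d e $  — expand Q ::= e
step 5: stack=$ Q d e  input=e d e $  — match e
Stack after step 5: $ Q d (top = d).

d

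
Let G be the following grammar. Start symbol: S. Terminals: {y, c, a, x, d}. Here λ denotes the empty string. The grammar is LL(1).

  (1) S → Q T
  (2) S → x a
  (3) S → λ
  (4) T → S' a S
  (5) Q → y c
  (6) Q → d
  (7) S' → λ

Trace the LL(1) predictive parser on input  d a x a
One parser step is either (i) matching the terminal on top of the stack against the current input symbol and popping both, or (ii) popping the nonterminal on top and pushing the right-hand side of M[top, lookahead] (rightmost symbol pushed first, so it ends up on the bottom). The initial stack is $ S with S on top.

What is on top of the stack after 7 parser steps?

     Stack     Input      Action
  1  $ S       d a x a $  expand S → Q T
  2  $ T Q     d a x a $  expand Q → d
  3  $ T d     d a x a $  match d
  4  $ T       a x a $    expand T → S' a S
  5  $ S a S'  a x a $    expand S' → λ
  6  $ S a     a x a $    match a
  7  $ S       x a $      expand S → x a
Stack after step 7: $ a x (top = x).

x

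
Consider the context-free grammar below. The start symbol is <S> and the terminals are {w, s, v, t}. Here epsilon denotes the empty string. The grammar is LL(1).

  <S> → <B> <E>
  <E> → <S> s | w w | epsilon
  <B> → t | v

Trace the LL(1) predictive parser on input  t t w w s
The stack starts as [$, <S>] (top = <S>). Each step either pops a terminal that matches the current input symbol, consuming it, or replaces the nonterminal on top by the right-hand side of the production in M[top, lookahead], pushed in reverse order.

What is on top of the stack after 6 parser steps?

t

     Stack        Input        Action
  1  $ <S>        t t w w s $  expand <S> → <B> <E>
  2  $ <E> <B>    t t w w s $  expand <B> → t
  3  $ <E> t      t t w w s $  match t
  4  $ <E>        t w w s $    expand <E> → <S> s
  5  $ s <S>      t w w s $    expand <S> → <B> <E>
  6  $ s <E> <B>  t w w s $    expand <B> → t
Stack after step 6: $ s <E> t (top = t).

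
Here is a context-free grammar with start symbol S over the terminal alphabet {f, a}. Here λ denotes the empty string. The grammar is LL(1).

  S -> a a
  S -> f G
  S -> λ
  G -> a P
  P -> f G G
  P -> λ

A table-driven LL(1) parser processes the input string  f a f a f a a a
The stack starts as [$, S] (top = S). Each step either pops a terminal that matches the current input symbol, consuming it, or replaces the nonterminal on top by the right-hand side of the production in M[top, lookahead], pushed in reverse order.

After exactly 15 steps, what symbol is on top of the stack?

      Stack      Input              Action
   1  $ S        f a f a f a a a $  expand S -> f G
   2  $ G f      f a f a f a a a $  match f
   3  $ G        a f a f a a a $    expand G -> a P
   4  $ P a      a f a f a a a $    match a
   5  $ P        f a f a a a $      expand P -> f G G
   6  $ G G f    f a f a a a $      match f
   7  $ G G      a f a a a $        expand G -> a P
   8  $ G P a    a f a a a $        match a
   9  $ G P      f a a a $          expand P -> f G G
  10  $ G G G f  f a a a $          match f
  11  $ G G G    a a a $            expand G -> a P
  12  $ G G P a  a a a $            match a
  13  $ G G P    a a $              expand P -> λ
  14  $ G G      a a $              expand G -> a P
  15  $ G P a    a a $              match a
Stack after step 15: $ G P (top = P).

P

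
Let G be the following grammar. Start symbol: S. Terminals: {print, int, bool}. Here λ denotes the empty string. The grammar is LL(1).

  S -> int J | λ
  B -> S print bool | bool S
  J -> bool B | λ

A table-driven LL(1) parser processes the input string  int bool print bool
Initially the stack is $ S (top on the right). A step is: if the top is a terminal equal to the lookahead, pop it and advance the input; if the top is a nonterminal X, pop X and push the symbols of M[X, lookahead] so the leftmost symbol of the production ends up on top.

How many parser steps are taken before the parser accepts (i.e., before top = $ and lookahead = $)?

8

step 1: stack=$ S  input=int bool print bool $  — expand S -> int J
step 2: stack=$ J int  input=int bool print bool $  — match int
step 3: stack=$ J  input=bool print bool $  — expand J -> bool B
step 4: stack=$ B bool  input=bool print bool $  — match bool
step 5: stack=$ B  input=print bool $  — expand B -> S print bool
step 6: stack=$ bool print S  input=print bool $  — expand S -> λ
step 7: stack=$ bool print  input=print bool $  — match print
step 8: stack=$ bool  input=bool $  — match bool
Accept reached after 8 steps.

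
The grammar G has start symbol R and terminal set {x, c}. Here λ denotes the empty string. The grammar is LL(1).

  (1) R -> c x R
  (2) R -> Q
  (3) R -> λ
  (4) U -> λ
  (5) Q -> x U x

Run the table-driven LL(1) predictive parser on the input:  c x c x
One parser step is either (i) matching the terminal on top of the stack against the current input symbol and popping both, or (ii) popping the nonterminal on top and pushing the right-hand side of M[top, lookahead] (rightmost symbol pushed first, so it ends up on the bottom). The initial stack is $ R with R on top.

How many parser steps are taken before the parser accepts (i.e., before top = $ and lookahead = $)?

     Stack    Input      Action
  1  $ R      c x c x $  expand R -> c x R
  2  $ R x c  c x c x $  match c
  3  $ R x    x c x $    match x
  4  $ R      c x $      expand R -> c x R
  5  $ R x c  c x $      match c
  6  $ R x    x $        match x
  7  $ R      $          expand R -> λ
Accept reached after 7 steps.

7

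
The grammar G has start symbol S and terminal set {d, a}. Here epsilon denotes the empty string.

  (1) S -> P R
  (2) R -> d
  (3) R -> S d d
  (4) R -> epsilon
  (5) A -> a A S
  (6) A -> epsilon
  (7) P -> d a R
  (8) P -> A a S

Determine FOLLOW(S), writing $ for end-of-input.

FIRST(A): from A->a A S we get {a}; from A->epsilon we get {epsilon}. So FIRST(A) = {epsilon, a}.
FIRST(P): from P->d a R we get {d}; from P->A a S we get {a}. So FIRST(P) = {a, d}.
FIRST(S): from S->P R we get {a, d}. So FIRST(S) = {a, d}.
FIRST(R): from R->d we get {d}; from R->S d d we get {a, d}; from R->epsilon we get {epsilon}. So FIRST(R) = {epsilon, a, d}.
FOLLOW(S) includes $ since S is the start symbol.
FOLLOW(A): in A->a A S, A is followed by S with FIRST {a, d}; in P->A a S, A is followed by a S with FIRST {a}. Thus FOLLOW(A) = {a, d}.
FOLLOW(S): in R->S d d, S is followed by d d with FIRST {d}; in A->a A S, the suffix after S is empty, so FOLLOW(S) ⊇ FOLLOW(A) = {a, d}; in P->A a S, the suffix after S is empty, so FOLLOW(S) ⊇ FOLLOW(P) = {$, a, d}. Thus FOLLOW(S) = {$, a, d}.
FOLLOW(P): in S->P R, P is followed by R with FIRST {epsilon, a, d}; in S->P R, the suffix after P is nullable, so FOLLOW(P) ⊇ FOLLOW(S) = {$, a, d}. Thus FOLLOW(P) = {$, a, d}.
FOLLOW(R): in S->P R, the suffix after R is empty, so FOLLOW(R) ⊇ FOLLOW(S) = {$, a, d}; in P->d a R, the suffix after R is empty, so FOLLOW(R) ⊇ FOLLOW(P) = {$, a, d}. Thus FOLLOW(R) = {$, a, d}.

{$, a, d}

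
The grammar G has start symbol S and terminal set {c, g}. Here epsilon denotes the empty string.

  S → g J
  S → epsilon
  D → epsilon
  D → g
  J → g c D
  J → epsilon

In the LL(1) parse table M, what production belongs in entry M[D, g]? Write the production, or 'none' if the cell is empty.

D → g

FIRST(S): from S→g J we get {g}; from S→epsilon we get {epsilon}. So FIRST(S) = {epsilon, g}.
FIRST(D): from D→epsilon we get {epsilon}; from D→g we get {g}. So FIRST(D) = {epsilon, g}.
FIRST(J): from J→g c D we get {g}; from J→epsilon we get {epsilon}. So FIRST(J) = {epsilon, g}.
FOLLOW(S) includes $ since S is the start symbol.
FOLLOW(J): in S→g J, the suffix after J is empty, so FOLLOW(J) ⊇ FOLLOW(S) = {$}. Thus FOLLOW(J) = {$}.
FOLLOW(D): in J→g c D, the suffix after D is empty, so FOLLOW(D) ⊇ FOLLOW(J) = {$}. Thus FOLLOW(D) = {$}.
For D → epsilon: FIRST(epsilon) = {epsilon}, so it goes in M[D, t] for t ∈ {}; since epsilon ∈ FIRST, also for every t ∈ FOLLOW(D) = {$}.
For D → g: FIRST(g) = {g}, so it goes in M[D, t] for t ∈ {g}.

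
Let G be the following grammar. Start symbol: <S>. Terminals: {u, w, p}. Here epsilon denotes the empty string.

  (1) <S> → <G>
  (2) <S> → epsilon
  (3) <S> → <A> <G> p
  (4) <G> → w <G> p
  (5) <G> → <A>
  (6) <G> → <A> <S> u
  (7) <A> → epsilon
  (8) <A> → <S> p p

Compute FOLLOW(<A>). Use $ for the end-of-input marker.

{$, p, u, w}

FIRST(<S>): from <S>→<G> we get {epsilon, p, u, w}; from <S>→epsilon we get {epsilon}; from <S>→<A> <G> p we get {p, u, w}. So FIRST(<S>) = {epsilon, p, u, w}.
FIRST(<A>): from <A>→epsilon we get {epsilon}; from <A>→<S> p p we get {p, u, w}. So FIRST(<A>) = {epsilon, p, u, w}.
FIRST(<G>): from <G>→w <G> p we get {w}; from <G>→<A> we get {epsilon, p, u, w}; from <G>→<A> <S> u we get {p, u, w}. So FIRST(<G>) = {epsilon, p, u, w}.
FOLLOW(<S>) includes $ since <S> is the start symbol.
FOLLOW(<S>): in <G>→<A> <S> u, <S> is followed by u with FIRST {u}; in <A>→<S> p p, <S> is followed by p p with FIRST {p}. Thus FOLLOW(<S>) = {$, p, u}.
FOLLOW(<G>): in <S>→<G>, the suffix after <G> is empty, so FOLLOW(<G>) ⊇ FOLLOW(<S>) = {$, p, u}; in <S>→<A> <G> p, <G> is followed by p with FIRST {p}; in <G>→w <G> p, <G> is followed by p with FIRST {p}. Thus FOLLOW(<G>) = {$, p, u}.
FOLLOW(<A>): in <S>→<A> <G> p, <A> is followed by <G> p with FIRST {p, u, w}; in <G>→<A>, the suffix after <A> is empty, so FOLLOW(<A>) ⊇ FOLLOW(<G>) = {$, p, u}; in <G>→<A> <S> u, <A> is followed by <S> u with FIRST {p, u, w}. Thus FOLLOW(<A>) = {$, p, u, w}.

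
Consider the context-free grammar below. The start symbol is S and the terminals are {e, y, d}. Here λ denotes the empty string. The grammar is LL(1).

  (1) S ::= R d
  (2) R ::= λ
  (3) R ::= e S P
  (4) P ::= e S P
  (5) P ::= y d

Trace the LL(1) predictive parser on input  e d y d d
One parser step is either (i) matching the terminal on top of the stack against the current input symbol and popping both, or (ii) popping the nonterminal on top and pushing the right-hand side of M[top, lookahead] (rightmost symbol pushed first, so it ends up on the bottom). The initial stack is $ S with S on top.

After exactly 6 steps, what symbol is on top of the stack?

P

step 1: stack=$ S  input=e d y d d $  — expand S ::= R d
step 2: stack=$ d R  input=e d y d d $  — expand R ::= e S P
step 3: stack=$ d P S e  input=e d y d d $  — match e
step 4: stack=$ d P S  input=d y d d $  — expand S ::= R d
step 5: stack=$ d P d R  input=d y d d $  — expand R ::= λ
step 6: stack=$ d P d  input=d y d d $  — match d
Stack after step 6: $ d P (top = P).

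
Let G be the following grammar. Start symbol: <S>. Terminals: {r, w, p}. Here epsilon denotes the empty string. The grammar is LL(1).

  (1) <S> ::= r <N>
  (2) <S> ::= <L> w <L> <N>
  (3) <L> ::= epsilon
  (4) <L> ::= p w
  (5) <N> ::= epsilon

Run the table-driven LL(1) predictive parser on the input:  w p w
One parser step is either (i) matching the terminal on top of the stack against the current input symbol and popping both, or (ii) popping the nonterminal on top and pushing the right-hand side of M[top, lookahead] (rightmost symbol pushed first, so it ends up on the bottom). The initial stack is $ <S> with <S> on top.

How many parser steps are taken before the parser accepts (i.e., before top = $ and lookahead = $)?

     Stack            Input    Action
  1  $ <S>            w p w $  expand <S> ::= <L> w <L> <N>
  2  $ <N> <L> w <L>  w p w $  expand <L> ::= epsilon
  3  $ <N> <L> w      w p w $  match w
  4  $ <N> <L>        p w $    expand <L> ::= p w
  5  $ <N> w p        p w $    match p
  6  $ <N> w          w $      match w
  7  $ <N>            $        expand <N> ::= epsilon
Accept reached after 7 steps.

7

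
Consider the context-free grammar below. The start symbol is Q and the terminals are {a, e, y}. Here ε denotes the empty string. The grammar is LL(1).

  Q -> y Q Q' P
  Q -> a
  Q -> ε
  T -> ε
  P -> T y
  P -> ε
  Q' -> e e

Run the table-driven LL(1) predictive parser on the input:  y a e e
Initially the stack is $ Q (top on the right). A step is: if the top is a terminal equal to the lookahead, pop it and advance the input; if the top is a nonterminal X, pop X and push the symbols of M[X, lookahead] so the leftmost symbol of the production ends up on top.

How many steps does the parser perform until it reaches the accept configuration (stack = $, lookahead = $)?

8

step 1: stack=$ Q  input=y a e e $  — expand Q -> y Q Q' P
step 2: stack=$ P Q' Q y  input=y a e e $  — match y
step 3: stack=$ P Q' Q  input=a e e $  — expand Q -> a
step 4: stack=$ P Q' a  input=a e e $  — match a
step 5: stack=$ P Q'  input=e e $  — expand Q' -> e e
step 6: stack=$ P e e  input=e e $  — match e
step 7: stack=$ P e  input=e $  — match e
step 8: stack=$ P  input=$  — expand P -> ε
Accept reached after 8 steps.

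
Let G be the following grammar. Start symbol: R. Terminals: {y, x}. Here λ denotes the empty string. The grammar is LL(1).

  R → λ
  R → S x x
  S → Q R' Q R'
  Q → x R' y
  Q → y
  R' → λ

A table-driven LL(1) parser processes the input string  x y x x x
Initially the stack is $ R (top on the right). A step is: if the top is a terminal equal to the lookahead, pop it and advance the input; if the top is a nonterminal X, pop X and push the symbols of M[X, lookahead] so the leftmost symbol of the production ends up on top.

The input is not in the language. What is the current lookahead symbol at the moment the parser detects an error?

step 1: stack=$ R  input=x y x x x $  — expand R → S x x
step 2: stack=$ x x S  input=x y x x x $  — expand S → Q R' Q R'
step 3: stack=$ x x R' Q R' Q  input=x y x x x $  — expand Q → x R' y
step 4: stack=$ x x R' Q R' y R' x  input=x y x x x $  — match x
step 5: stack=$ x x R' Q R' y R'  input=y x x x $  — expand R' → λ
step 6: stack=$ x x R' Q R' y  input=y x x x $  — match y
step 7: stack=$ x x R' Q R'  input=x x x $  — expand R' → λ
step 8: stack=$ x x R' Q  input=x x x $  — expand Q → x R' y
step 9: stack=$ x x R' y R' x  input=x x x $  — match x
step 10: stack=$ x x R' y R'  input=x x $  — expand R' → λ
step 11: stack=$ x x R' y  input=x x $  — error: top is terminal y but lookahead is x

x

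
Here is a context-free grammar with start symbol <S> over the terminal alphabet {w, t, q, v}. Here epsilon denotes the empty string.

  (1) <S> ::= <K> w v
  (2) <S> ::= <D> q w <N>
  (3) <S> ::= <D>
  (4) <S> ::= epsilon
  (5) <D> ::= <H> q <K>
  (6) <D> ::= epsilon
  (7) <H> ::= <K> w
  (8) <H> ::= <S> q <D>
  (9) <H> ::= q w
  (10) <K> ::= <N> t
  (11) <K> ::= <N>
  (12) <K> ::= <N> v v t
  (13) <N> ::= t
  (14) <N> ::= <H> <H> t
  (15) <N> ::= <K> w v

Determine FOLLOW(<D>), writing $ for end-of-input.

{$, q, t}

FIRST(<S>): from <S>::=<K> w v we get {q, t}; from <S>::=<D> q w <N> we get {q, t}; from <S>::=<D> we get {epsilon, q, t}; from <S>::=epsilon we get {epsilon}. So FIRST(<S>) = {epsilon, q, t}.
FIRST(<D>): from <D>::=<H> q <K> we get {q, t}; from <D>::=epsilon we get {epsilon}. So FIRST(<D>) = {epsilon, q, t}.
FIRST(<H>): from <H>::=<K> w we get {q, t}; from <H>::=<S> q <D> we get {q, t}; from <H>::=q w we get {q}. So FIRST(<H>) = {q, t}.
FIRST(<K>): from <K>::=<N> t we get {q, t}; from <K>::=<N> we get {q, t}; from <K>::=<N> v v t we get {q, t}. So FIRST(<K>) = {q, t}.
FIRST(<N>): from <N>::=t we get {t}; from <N>::=<H> <H> t we get {q, t}; from <N>::=<K> w v we get {q, t}. So FIRST(<N>) = {q, t}.
FOLLOW(<S>) includes $ since <S> is the start symbol.
FOLLOW(<S>): in <H>::=<S> q <D>, <S> is followed by q <D> with FIRST {q}. Thus FOLLOW(<S>) = {$, q}.
FOLLOW(<H>): in <D>::=<H> q <K>, <H> is followed by q <K> with FIRST {q}; in <N>::=<H> <H> t (occurrence 1), <H> is followed by <H> t with FIRST {q, t}; in <N>::=<H> <H> t (occurrence 2), <H> is followed by t with FIRST {t}. Thus FOLLOW(<H>) = {q, t}.
FOLLOW(<D>): in <S>::=<D> q w <N>, <D> is followed by q w <N> with FIRST {q}; in <S>::=<D>, the suffix after <D> is empty, so FOLLOW(<D>) ⊇ FOLLOW(<S>) = {$, q}; in <H>::=<S> q <D>, the suffix after <D> is empty, so FOLLOW(<D>) ⊇ FOLLOW(<H>) = {q, t}. Thus FOLLOW(<D>) = {$, q, t}.
FOLLOW(<K>): in <S>::=<K> w v, <K> is followed by w v with FIRST {w}; in <D>::=<H> q <K>, the suffix after <K> is empty, so FOLLOW(<K>) ⊇ FOLLOW(<D>) = {$, q, t}; in <H>::=<K> w, <K> is followed by w with FIRST {w}; in <N>::=<K> w v, <K> is followed by w v with FIRST {w}. Thus FOLLOW(<K>) = {$, q, t, w}.
FOLLOW(<N>): in <S>::=<D> q w <N>, the suffix after <N> is empty, so FOLLOW(<N>) ⊇ FOLLOW(<S>) = {$, q}; in <K>::=<N> t, <N> is followed by t with FIRST {t}; in <K>::=<N>, the suffix after <N> is empty, so FOLLOW(<N>) ⊇ FOLLOW(<K>) = {$, q, t, w}; in <K>::=<N> v v t, <N> is followed by v v t with FIRST {v}. Thus FOLLOW(<N>) = {$, q, t, v, w}.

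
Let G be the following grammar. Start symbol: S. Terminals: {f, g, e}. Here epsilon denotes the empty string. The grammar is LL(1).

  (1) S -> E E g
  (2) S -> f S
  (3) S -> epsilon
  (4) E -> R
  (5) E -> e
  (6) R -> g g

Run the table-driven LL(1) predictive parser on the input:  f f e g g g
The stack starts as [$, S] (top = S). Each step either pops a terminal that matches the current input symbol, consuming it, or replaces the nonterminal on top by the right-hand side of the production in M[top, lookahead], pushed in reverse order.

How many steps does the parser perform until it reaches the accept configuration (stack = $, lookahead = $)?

12

step 1: stack=$ S  input=f f e g g g $  — expand S -> f S
step 2: stack=$ S f  input=f f e g g g $  — match f
step 3: stack=$ S  input=f e g g g $  — expand S -> f S
step 4: stack=$ S f  input=f e g g g $  — match f
step 5: stack=$ S  input=e g g g $  — expand S -> E E g
step 6: stack=$ g E E  input=e g g g $  — expand E -> e
step 7: stack=$ g E e  input=e g g g $  — match e
step 8: stack=$ g E  input=g g g $  — expand E -> R
step 9: stack=$ g R  input=g g g $  — expand R -> g g
step 10: stack=$ g g g  input=g g g $  — match g
step 11: stack=$ g g  input=g g $  — match g
step 12: stack=$ g  input=g $  — match g
Accept reached after 12 steps.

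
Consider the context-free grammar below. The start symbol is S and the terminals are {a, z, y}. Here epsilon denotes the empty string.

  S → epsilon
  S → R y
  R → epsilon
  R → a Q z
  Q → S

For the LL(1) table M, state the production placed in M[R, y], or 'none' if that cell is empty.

FIRST(R): from R→epsilon we get {epsilon}; from R→a Q z we get {a}. So FIRST(R) = {epsilon, a}.
FIRST(S): from S→epsilon we get {epsilon}; from S→R y we get {a, y}. So FIRST(S) = {epsilon, a, y}.
FIRST(Q): from Q→S we get {epsilon, a, y}. So FIRST(Q) = {epsilon, a, y}.
FOLLOW(S) includes $ since S is the start symbol.
FOLLOW(R): in S→R y, R is followed by y with FIRST {y}. Thus FOLLOW(R) = {y}.
For R → epsilon: FIRST(epsilon) = {epsilon}, so it goes in M[R, t] for t ∈ {}; since epsilon ∈ FIRST, also for every t ∈ FOLLOW(R) = {y}.
For R → a Q z: FIRST(a Q z) = {a}, so it goes in M[R, t] for t ∈ {a}.

R → epsilon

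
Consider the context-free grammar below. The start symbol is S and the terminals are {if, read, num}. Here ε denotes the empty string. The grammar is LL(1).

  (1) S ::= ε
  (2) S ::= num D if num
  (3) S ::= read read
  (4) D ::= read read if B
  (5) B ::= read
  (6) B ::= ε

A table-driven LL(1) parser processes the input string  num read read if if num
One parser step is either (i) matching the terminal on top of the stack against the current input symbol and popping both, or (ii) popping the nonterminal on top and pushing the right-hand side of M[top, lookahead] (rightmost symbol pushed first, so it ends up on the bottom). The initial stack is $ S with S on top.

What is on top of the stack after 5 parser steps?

step 1: stack=$ S  input=num read read if if num $  — expand S ::= num D if num
step 2: stack=$ num if D num  input=num read read if if num $  — match num
step 3: stack=$ num if D  input=read read if if num $  — expand D ::= read read if B
step 4: stack=$ num if B if read read  input=read read if if num $  — match read
step 5: stack=$ num if B if read  input=read if if num $  — match read
Stack after step 5: $ num if B if (top = if).

if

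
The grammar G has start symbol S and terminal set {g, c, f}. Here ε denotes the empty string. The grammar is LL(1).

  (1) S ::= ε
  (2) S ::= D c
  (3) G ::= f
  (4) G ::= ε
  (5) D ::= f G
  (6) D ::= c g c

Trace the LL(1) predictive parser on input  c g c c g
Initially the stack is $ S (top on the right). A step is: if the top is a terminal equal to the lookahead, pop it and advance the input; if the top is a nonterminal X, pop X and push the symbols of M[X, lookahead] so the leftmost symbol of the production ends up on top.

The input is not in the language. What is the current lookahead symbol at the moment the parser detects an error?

g

     Stack      Input        Action
  1  $ S        c g c c g $  expand S ::= D c
  2  $ c D      c g c c g $  expand D ::= c g c
  3  $ c c g c  c g c c g $  match c
  4  $ c c g    g c c g $    match g
  5  $ c c      c c g $      match c
  6  $ c        c g $        match c
  7  $          g $          error: stack empty but input remains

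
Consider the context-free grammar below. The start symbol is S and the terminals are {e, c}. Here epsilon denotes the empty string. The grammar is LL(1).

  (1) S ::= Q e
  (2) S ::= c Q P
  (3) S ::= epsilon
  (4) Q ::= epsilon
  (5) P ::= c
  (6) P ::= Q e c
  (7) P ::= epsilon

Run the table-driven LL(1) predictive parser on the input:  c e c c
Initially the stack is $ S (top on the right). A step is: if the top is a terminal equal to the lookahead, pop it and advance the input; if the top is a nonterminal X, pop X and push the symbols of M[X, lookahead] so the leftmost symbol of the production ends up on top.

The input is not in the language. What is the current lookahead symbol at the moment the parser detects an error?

step 1: stack=$ S  input=c e c c $  — expand S ::= c Q P
step 2: stack=$ P Q c  input=c e c c $  — match c
step 3: stack=$ P Q  input=e c c $  — expand Q ::= epsilon
step 4: stack=$ P  input=e c c $  — expand P ::= Q e c
step 5: stack=$ c e Q  input=e c c $  — expand Q ::= epsilon
step 6: stack=$ c e  input=e c c $  — match e
step 7: stack=$ c  input=c c $  — match c
step 8: stack=$  input=c $  — error: stack empty but input remains

c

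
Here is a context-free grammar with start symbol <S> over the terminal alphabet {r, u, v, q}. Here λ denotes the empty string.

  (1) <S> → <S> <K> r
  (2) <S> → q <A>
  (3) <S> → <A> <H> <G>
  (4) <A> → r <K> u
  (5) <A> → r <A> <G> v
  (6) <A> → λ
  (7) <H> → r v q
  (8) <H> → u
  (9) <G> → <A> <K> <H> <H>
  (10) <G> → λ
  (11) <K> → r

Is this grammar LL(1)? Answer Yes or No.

FIRST(<S>) = {q, r, u}
FIRST(<A>) = {λ, r}
FIRST(<H>) = {r, u}
FIRST(<G>) = {λ, r}
FIRST(<K>) = {r}
FOLLOW(<S>) = {$, r}
FOLLOW(<A>) = {$, r, u, v}
FOLLOW(<H>) = {$, r, u, v}
FOLLOW(<G>) = {$, r, v}
FOLLOW(<K>) = {r, u}
Cell M[<A>, r] receives both <A> → r <K> u and <A> → r <A> <G> v and <A> → λ — the grammar is not LL(1).

No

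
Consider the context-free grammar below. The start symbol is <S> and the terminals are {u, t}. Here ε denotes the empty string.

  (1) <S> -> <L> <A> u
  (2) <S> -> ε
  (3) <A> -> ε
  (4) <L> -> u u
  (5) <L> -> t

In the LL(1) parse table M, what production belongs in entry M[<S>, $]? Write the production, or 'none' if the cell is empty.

FIRST(<A>) = {ε}
FIRST(<L>) = {t, u}
FIRST(<S>) = {ε, t, u}  (via <L> <A> u)
FOLLOW(<S>) includes $ since <S> is the start symbol.
FOLLOW(<S>): <S> appears on no right-hand side. Thus FOLLOW(<S>) = {$}.
For <S> -> <L> <A> u: FIRST(<L> <A> u) = {t, u}, so it goes in M[<S>, t] for t ∈ {t, u}.
For <S> -> ε: FIRST(ε) = {ε}, so it goes in M[<S>, t] for t ∈ {}; since ε ∈ FIRST, also for every t ∈ FOLLOW(<S>) = {$}.

<S> -> ε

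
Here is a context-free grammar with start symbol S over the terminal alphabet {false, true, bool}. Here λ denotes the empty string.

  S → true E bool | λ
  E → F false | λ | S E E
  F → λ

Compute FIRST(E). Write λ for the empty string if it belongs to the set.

FIRST(S): from S→true E bool we get {true}; from S→λ we get {λ}. So FIRST(S) = {λ, true}.
FIRST(F): from F→λ we get {λ}. So FIRST(F) = {λ}.
FIRST(E): from E→F false we get {false}; from E→λ we get {λ}; from E→S E E we get {λ, false, true}. So FIRST(E) = {λ, false, true}.

{λ, false, true}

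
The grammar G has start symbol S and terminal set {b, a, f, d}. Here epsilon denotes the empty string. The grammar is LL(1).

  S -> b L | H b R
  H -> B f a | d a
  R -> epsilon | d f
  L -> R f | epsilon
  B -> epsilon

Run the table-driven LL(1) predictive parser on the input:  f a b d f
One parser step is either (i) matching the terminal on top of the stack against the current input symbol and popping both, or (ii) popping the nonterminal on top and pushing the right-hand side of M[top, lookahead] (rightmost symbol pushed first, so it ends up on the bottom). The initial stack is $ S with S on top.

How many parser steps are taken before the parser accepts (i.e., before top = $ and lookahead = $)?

9

     Stack        Input        Action
  1  $ S          f a b d f $  expand S -> H b R
  2  $ R b H      f a b d f $  expand H -> B f a
  3  $ R b a f B  f a b d f $  expand B -> epsilon
  4  $ R b a f    f a b d f $  match f
  5  $ R b a      a b d f $    match a
  6  $ R b        b d f $      match b
  7  $ R          d f $        expand R -> d f
  8  $ f d        d f $        match d
  9  $ f          f $          match f
Accept reached after 9 steps.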